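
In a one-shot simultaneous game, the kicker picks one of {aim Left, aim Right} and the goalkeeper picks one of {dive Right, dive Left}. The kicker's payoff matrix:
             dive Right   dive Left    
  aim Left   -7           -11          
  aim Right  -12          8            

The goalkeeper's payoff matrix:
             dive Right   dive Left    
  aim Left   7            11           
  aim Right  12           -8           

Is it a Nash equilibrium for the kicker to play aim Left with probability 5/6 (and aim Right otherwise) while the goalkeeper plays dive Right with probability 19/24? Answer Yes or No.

Yes

Check the goalkeeper's indifference given the kicker's mix p = 5/6:
  payoff from dive Right = 47/6; payoff from dive Left = 47/6 — equal.
Check the kicker's indifference given the goalkeeper's mix q = 19/24:
  payoff from aim Left = -47/6; payoff from aim Right = -47/6 — equal.
Both players are indifferent, so neither can profitably deviate.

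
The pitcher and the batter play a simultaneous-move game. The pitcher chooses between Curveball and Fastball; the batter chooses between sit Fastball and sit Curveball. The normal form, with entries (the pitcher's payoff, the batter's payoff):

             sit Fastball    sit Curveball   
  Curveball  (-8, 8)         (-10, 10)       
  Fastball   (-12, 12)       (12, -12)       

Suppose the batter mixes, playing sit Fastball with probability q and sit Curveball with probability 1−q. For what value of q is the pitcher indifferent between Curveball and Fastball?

q = 11/13

Set the pitcher's expected payoff from Curveball equal to that from Fastball:
  the pitcher's payoff from Curveball: q·(-8) + (1−q)·(-10) = 2q - 10
  the pitcher's payoff from Fastball: q·(-12) + (1−q)·12 = -24q + 12
  2q - 10 = -24q + 12  ⇒  26q = 22  ⇒  q = 11/13.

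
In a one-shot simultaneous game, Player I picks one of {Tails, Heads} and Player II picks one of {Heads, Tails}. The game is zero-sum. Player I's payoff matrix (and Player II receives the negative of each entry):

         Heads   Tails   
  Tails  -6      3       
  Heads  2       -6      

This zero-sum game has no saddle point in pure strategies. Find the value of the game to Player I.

For Player I to be willing to mix, Player I must be indifferent between Tails and Heads, which pins down Player II's mix.
  Player I's payoff from Tails: q·(-6) + (1−q)·3 = -9q + 3
  Player I's payoff from Heads: q·2 + (1−q)·(-6) = 8q - 6
  -9q + 3 = 8q - 6  ⇒  -17q = -9  ⇒  q = 9/17.
The value is Player I's expected payoff against this mix (using Tails): (9/17)·(-6) + (8/17)·3 = -30/17.

v = -30/17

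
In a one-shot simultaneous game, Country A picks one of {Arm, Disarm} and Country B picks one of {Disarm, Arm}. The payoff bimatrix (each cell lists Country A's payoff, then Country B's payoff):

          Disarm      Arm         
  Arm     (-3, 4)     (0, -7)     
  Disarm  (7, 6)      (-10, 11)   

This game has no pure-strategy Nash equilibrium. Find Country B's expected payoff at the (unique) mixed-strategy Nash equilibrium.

Set Country B's expected payoff from Disarm equal to that from Arm:
  Country B's payoff to Disarm: p·4 + (1−p)·6 = -2p + 6
  Country B's payoff to Arm: p·(-7) + (1−p)·11 = -18p + 11
  -2p + 6 = -18p + 11  ⇒  16p = 5  ⇒  p = 5/16.
At equilibrium Country B is indifferent across columns, so Country B's payoff equals the payoff from Disarm: (5/16)·4 + (11/16)·6 = 43/8.

43/8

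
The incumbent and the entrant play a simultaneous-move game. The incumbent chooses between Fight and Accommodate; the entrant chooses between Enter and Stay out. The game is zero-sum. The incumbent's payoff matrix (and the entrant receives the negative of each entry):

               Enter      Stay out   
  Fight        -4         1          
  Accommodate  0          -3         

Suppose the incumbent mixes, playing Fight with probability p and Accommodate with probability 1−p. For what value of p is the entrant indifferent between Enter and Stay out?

p = 3/8

For the entrant to be willing to mix, the entrant must be indifferent between Enter and Stay out, which pins down the incumbent's mix.
  the entrant's payoff to Enter: p·4 + (1−p)·0 = 4p
  the entrant's payoff to Stay out: p·(-1) + (1−p)·3 = -4p + 3
  4p = -4p + 3  ⇒  8p = 3  ⇒  p = 3/8.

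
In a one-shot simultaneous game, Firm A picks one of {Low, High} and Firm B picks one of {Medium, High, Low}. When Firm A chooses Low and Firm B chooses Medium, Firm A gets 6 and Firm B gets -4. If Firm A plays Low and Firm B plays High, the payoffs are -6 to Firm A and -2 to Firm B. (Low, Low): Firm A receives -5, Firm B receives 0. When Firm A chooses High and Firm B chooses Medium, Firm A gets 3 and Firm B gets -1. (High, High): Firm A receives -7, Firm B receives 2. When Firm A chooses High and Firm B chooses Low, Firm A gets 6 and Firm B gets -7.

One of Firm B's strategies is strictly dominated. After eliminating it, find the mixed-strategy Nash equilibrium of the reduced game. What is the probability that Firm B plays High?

Firm B's strategy Medium is strictly dominated by High: -2 > -4 and 2 > -1. Eliminate Medium.
In a mixed equilibrium Firm A is indifferent between Low and High; this condition fixes q.
  Firm A's payoff to Low: q·(-6) + (1−q)·(-5) = -q - 5
  Firm A's payoff to High: q·(-7) + (1−q)·6 = -13q + 6
  -q - 5 = -13q + 6  ⇒  12q = 11  ⇒  q = 11/12.

q = 11/12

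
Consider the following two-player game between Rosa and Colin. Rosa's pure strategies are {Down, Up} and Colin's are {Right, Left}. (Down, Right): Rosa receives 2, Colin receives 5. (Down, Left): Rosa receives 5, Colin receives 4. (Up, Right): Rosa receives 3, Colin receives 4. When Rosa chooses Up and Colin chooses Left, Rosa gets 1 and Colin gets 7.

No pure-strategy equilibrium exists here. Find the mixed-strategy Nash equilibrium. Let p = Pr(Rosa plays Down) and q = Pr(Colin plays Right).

Colin's indifference between Right and Left determines Rosa's mixing probability p:
  Colin's expected payoff from Right: p·5 + (1−p)·4 = p + 4
  Colin's expected payoff from Left: p·4 + (1−p)·7 = -3p + 7
  p + 4 = -3p + 7  ⇒  4p = 3  ⇒  p = 3/4.
For Rosa to be willing to mix, Rosa must be indifferent between Down and Up, which pins down Colin's mix.
  Rosa's payoff to Down: q·2 + (1−q)·5 = -3q + 5
  Rosa's payoff to Up: q·3 + (1−q)·1 = 2q + 1
  -3q + 5 = 2q + 1  ⇒  -5q = -4  ⇒  q = 4/5.

p = 3/4, q = 4/5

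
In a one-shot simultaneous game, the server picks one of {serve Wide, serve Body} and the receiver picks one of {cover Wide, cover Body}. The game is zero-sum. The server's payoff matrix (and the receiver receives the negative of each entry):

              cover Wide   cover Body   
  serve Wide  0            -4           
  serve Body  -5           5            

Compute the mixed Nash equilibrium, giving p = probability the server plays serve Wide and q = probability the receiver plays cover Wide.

p = 5/7, q = 9/14

For the receiver to be willing to mix, the receiver must be indifferent between cover Wide and cover Body, which pins down the server's mix.
  the receiver's expected payoff from cover Wide: p·0 + (1−p)·5 = -5p + 5
  the receiver's expected payoff from cover Body: p·4 + (1−p)·(-5) = 9p - 5
  -5p + 5 = 9p - 5  ⇒  -14p = -10  ⇒  p = 5/7.
For the server to be willing to mix, the server must be indifferent between serve Wide and serve Body, which pins down the receiver's mix.
  the server's payoff to serve Wide: q·0 + (1−q)·(-4) = 4q - 4
  the server's payoff to serve Body: q·(-5) + (1−q)·5 = -10q + 5
  4q - 4 = -10q + 5  ⇒  14q = 9  ⇒  q = 9/14.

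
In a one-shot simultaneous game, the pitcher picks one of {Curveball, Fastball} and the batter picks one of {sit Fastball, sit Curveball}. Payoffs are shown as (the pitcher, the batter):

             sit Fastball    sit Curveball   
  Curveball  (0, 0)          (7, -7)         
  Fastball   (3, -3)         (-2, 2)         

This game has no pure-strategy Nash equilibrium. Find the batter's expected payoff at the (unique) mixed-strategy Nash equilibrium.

-7/4

Set the batter's expected payoff from sit Fastball equal to that from sit Curveball:
  the batter's payoff from sit Fastball: p·0 + (1−p)·(-3) = 3p - 3
  the batter's payoff from sit Curveball: p·(-7) + (1−p)·2 = -9p + 2
  3p - 3 = -9p + 2  ⇒  12p = 5  ⇒  p = 5/12.
At equilibrium the batter is indifferent across columns, so the batter's payoff equals the payoff from sit Fastball: (5/12)·0 + (7/12)·(-3) = -7/4.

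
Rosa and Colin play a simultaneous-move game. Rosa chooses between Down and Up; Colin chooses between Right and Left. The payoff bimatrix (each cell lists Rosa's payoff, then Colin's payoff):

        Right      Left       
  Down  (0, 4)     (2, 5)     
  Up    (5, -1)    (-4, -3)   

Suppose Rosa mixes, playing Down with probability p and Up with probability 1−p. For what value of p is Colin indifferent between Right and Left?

p = 2/3

For Colin to be willing to mix, Colin must be indifferent between Right and Left, which pins down Rosa's mix.
  Colin's expected payoff from Right: p·4 + (1−p)·(-1) = 5p - 1
  Colin's expected payoff from Left: p·5 + (1−p)·(-3) = 8p - 3
  5p - 1 = 8p - 3  ⇒  -3p = -2  ⇒  p = 2/3.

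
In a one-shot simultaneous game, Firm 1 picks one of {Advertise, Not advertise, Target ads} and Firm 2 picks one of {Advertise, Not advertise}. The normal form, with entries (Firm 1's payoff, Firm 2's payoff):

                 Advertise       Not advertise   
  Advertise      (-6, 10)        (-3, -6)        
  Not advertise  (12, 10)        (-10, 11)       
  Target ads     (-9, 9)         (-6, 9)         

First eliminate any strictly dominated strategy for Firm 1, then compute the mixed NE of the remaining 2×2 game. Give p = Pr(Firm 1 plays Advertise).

Firm 1's strategy Target ads is strictly dominated by Advertise: -6 > -9 and -3 > -6. Eliminate Target ads.
Firm 2's indifference between Advertise and Not advertise determines Firm 1's mixing probability p:
  Firm 2's expected payoff from Advertise: p·10 + (1−p)·10 = 10
  Firm 2's expected payoff from Not advertise: p·(-6) + (1−p)·11 = -17p + 11
  10 = -17p + 11  ⇒  17p = 1  ⇒  p = 1/17.

p = 1/17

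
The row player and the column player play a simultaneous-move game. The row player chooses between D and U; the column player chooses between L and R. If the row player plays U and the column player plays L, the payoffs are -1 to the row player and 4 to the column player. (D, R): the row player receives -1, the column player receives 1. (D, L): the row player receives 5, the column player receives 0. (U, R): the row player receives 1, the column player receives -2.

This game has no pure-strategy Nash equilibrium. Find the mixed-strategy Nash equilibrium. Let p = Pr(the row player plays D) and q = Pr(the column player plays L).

p = 6/7, q = 1/4

The row player's mix must leave the column player indifferent between L and R.
  the column player's expected payoff from L: p·0 + (1−p)·4 = -4p + 4
  the column player's expected payoff from R: p·1 + (1−p)·(-2) = 3p - 2
  -4p + 4 = 3p - 2  ⇒  -7p = -6  ⇒  p = 6/7.
The column player's mix must leave the row player indifferent between D and U.
  the row player's expected payoff from D: q·5 + (1−q)·(-1) = 6q - 1
  the row player's expected payoff from U: q·(-1) + (1−q)·1 = -2q + 1
  6q - 1 = -2q + 1  ⇒  8q = 2  ⇒  q = 1/4.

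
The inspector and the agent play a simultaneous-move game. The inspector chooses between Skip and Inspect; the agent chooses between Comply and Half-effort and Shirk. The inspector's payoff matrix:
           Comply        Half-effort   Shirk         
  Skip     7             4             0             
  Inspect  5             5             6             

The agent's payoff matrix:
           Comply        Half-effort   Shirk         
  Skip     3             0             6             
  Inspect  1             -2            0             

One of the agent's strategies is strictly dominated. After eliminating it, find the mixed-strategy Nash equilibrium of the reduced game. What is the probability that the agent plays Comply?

The agent's strategy Half-effort is strictly dominated by Comply: 3 > 0 and 1 > -2. Eliminate Half-effort.
Set the inspector's expected payoff from Skip equal to that from Inspect:
  the inspector's payoff to Skip: q·7 + (1−q)·0 = 7q
  the inspector's payoff to Inspect: q·5 + (1−q)·6 = -q + 6
  7q = -q + 6  ⇒  8q = 6  ⇒  q = 3/4.

q = 3/4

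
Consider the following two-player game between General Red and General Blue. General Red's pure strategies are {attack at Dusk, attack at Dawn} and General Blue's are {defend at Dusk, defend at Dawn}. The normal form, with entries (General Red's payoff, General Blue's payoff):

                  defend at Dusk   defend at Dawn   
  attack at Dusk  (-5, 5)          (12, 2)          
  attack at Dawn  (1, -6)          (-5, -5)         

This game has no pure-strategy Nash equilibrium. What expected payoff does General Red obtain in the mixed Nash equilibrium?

General Blue's mix must leave General Red indifferent between attack at Dusk and attack at Dawn.
  General Red's payoff to attack at Dusk: q·(-5) + (1−q)·12 = -17q + 12
  General Red's payoff to attack at Dawn: q·1 + (1−q)·(-5) = 6q - 5
  -17q + 12 = 6q - 5  ⇒  -23q = -17  ⇒  q = 17/23.
At equilibrium General Red is indifferent across rows, so General Red's payoff equals the payoff from attack at Dusk: (17/23)·(-5) + (6/23)·12 = -13/23.

-13/23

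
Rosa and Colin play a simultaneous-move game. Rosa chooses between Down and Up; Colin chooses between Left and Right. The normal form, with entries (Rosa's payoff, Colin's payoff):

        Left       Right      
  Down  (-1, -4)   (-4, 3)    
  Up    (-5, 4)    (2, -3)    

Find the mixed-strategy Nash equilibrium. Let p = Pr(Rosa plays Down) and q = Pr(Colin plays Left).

p = 1/2, q = 3/5

For Colin to be willing to mix, Colin must be indifferent between Left and Right, which pins down Rosa's mix.
  Colin's payoff to Left: p·(-4) + (1−p)·4 = -8p + 4
  Colin's payoff to Right: p·3 + (1−p)·(-3) = 6p - 3
  -8p + 4 = 6p - 3  ⇒  -14p = -7  ⇒  p = 1/2.
For Rosa to be willing to mix, Rosa must be indifferent between Down and Up, which pins down Colin's mix.
  Rosa's expected payoff from Down: q·(-1) + (1−q)·(-4) = 3q - 4
  Rosa's expected payoff from Up: q·(-5) + (1−q)·2 = -7q + 2
  3q - 4 = -7q + 2  ⇒  10q = 6  ⇒  q = 3/5.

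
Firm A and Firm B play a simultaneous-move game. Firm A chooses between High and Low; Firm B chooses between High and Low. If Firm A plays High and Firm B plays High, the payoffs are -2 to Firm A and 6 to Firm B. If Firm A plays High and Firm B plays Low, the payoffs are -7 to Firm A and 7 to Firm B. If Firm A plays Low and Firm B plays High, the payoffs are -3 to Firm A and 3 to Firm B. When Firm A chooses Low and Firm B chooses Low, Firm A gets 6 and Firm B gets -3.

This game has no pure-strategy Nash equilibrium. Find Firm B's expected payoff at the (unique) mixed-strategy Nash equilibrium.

In a mixed equilibrium Firm B is indifferent between High and Low; this condition fixes p.
  Firm B's payoff to High: p·6 + (1−p)·3 = 3p + 3
  Firm B's payoff to Low: p·7 + (1−p)·(-3) = 10p - 3
  3p + 3 = 10p - 3  ⇒  -7p = -6  ⇒  p = 6/7.
At equilibrium Firm B is indifferent across columns, so Firm B's payoff equals the payoff from High: (6/7)·6 + (1/7)·3 = 39/7.

39/7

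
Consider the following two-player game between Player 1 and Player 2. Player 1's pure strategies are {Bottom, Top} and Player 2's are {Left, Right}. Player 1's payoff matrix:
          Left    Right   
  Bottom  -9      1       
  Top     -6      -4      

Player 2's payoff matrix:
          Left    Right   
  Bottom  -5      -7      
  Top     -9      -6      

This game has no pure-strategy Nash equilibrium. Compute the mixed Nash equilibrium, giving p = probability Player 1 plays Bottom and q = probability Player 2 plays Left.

For Player 2 to be willing to mix, Player 2 must be indifferent between Left and Right, which pins down Player 1's mix.
  Player 2's payoff to Left: p·(-5) + (1−p)·(-9) = 4p - 9
  Player 2's payoff to Right: p·(-7) + (1−p)·(-6) = -p - 6
  4p - 9 = -p - 6  ⇒  5p = 3  ⇒  p = 3/5.
In a mixed equilibrium Player 1 is indifferent between Bottom and Top; this condition fixes q.
  Player 1's payoff from Bottom: q·(-9) + (1−q)·1 = -10q + 1
  Player 1's payoff from Top: q·(-6) + (1−q)·(-4) = -2q - 4
  -10q + 1 = -2q - 4  ⇒  -8q = -5  ⇒  q = 5/8.

p = 3/5, q = 5/8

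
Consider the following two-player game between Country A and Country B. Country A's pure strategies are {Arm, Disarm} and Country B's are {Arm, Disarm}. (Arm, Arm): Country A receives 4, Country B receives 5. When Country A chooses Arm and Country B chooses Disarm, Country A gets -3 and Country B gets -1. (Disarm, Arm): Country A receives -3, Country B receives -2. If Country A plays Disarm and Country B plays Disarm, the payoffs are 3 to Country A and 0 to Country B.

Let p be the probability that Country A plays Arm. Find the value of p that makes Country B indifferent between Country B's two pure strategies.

For Country B to be willing to mix, Country B must be indifferent between Arm and Disarm, which pins down Country A's mix.
  Country B's expected payoff from Arm: p·5 + (1−p)·(-2) = 7p - 2
  Country B's expected payoff from Disarm: p·(-1) + (1−p)·0 = -p
  7p - 2 = -p  ⇒  8p = 2  ⇒  p = 1/4.

p = 1/4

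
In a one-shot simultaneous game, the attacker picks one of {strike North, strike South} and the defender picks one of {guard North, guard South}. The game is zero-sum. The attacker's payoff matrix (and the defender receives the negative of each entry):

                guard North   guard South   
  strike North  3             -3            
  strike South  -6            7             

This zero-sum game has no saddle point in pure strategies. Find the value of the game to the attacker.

v = 3/19

Set the attacker's expected payoff from strike North equal to that from strike South:
  the attacker's payoff from strike North: q·3 + (1−q)·(-3) = 6q - 3
  the attacker's payoff from strike South: q·(-6) + (1−q)·7 = -13q + 7
  6q - 3 = -13q + 7  ⇒  19q = 10  ⇒  q = 10/19.
The value is the attacker's expected payoff against this mix (using strike North): (10/19)·3 + (9/19)·(-3) = 3/19.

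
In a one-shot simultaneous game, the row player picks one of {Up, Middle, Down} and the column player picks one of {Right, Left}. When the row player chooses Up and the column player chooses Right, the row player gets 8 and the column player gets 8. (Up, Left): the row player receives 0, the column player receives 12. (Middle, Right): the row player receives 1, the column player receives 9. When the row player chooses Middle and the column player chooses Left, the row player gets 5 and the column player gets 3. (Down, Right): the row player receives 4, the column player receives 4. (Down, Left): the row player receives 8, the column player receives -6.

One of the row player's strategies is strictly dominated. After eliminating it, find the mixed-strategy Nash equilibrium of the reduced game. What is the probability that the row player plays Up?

p = 5/7

The row player's strategy Middle is strictly dominated by Down: 4 > 1 and 8 > 5. Eliminate Middle.
The row player's mix must leave the column player indifferent between Right and Left.
  the column player's payoff from Right: p·8 + (1−p)·4 = 4p + 4
  the column player's payoff from Left: p·12 + (1−p)·(-6) = 18p - 6
  4p + 4 = 18p - 6  ⇒  -14p = -10  ⇒  p = 5/7.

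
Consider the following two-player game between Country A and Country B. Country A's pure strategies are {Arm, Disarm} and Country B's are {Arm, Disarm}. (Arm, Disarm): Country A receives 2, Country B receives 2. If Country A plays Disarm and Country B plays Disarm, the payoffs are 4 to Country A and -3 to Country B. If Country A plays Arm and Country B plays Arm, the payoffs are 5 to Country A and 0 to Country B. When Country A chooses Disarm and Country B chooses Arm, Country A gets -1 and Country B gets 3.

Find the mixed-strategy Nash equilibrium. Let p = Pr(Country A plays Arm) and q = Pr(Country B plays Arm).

p = 3/4, q = 1/4

Set Country B's expected payoff from Arm equal to that from Disarm:
  Country B's payoff to Arm: p·0 + (1−p)·3 = -3p + 3
  Country B's payoff to Disarm: p·2 + (1−p)·(-3) = 5p - 3
  -3p + 3 = 5p - 3  ⇒  -8p = -6  ⇒  p = 3/4.
Country B's mix must leave Country A indifferent between Arm and Disarm.
  Country A's expected payoff from Arm: q·5 + (1−q)·2 = 3q + 2
  Country A's expected payoff from Disarm: q·(-1) + (1−q)·4 = -5q + 4
  3q + 2 = -5q + 4  ⇒  8q = 2  ⇒  q = 1/4.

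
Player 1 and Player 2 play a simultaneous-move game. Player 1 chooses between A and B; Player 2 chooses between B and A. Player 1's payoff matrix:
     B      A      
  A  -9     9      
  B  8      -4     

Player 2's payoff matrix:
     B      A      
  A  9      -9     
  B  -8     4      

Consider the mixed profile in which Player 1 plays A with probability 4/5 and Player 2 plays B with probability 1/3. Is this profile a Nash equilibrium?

No

Given Player 1's mix p = 4/5, Player 2's payoff from B is 28/5 but from A is -32/5. Player 2 strictly prefers B, so Player 2 would not mix.
So the proposed profile is not a Nash equilibrium.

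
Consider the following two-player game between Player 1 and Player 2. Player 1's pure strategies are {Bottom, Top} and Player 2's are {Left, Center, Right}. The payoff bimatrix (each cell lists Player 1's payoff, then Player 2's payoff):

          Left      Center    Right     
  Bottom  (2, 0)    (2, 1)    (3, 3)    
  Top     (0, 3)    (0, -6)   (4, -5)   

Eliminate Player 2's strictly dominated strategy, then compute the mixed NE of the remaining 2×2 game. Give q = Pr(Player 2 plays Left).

q = 1/3

Player 2's strategy Center is strictly dominated by Right: 3 > 1 and -5 > -6. Eliminate Center.
Player 1's indifference between Bottom and Top determines Player 2's mixing probability q:
  Player 1's payoff to Bottom: q·2 + (1−q)·3 = -q + 3
  Player 1's payoff to Top: q·0 + (1−q)·4 = -4q + 4
  -q + 3 = -4q + 4  ⇒  3q = 1  ⇒  q = 1/3.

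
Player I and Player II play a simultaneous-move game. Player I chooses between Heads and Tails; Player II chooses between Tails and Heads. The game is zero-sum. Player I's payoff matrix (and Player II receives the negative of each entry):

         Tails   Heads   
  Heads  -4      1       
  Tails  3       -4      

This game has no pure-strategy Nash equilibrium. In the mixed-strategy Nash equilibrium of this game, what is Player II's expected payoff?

For Player II to be willing to mix, Player II must be indifferent between Tails and Heads, which pins down Player I's mix.
  Player II's expected payoff from Tails: p·4 + (1−p)·(-3) = 7p - 3
  Player II's expected payoff from Heads: p·(-1) + (1−p)·4 = -5p + 4
  7p - 3 = -5p + 4  ⇒  12p = 7  ⇒  p = 7/12.
At equilibrium Player II is indifferent across columns, so Player II's payoff equals the payoff from Tails: (7/12)·4 + (5/12)·(-3) = 13/12.

13/12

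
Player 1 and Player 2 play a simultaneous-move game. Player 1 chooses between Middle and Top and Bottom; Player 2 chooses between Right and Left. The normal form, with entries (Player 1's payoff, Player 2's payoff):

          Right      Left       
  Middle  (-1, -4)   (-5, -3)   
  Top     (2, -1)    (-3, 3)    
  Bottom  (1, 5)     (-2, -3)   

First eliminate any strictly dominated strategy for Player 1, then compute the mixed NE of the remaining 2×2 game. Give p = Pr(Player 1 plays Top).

Player 1's strategy Middle is strictly dominated by Top: 2 > -1 and -3 > -5. Eliminate Middle.
In a mixed equilibrium Player 2 is indifferent between Right and Left; this condition fixes p.
  Player 2's payoff from Right: p·(-1) + (1−p)·5 = -6p + 5
  Player 2's payoff from Left: p·3 + (1−p)·(-3) = 6p - 3
  -6p + 5 = 6p - 3  ⇒  -12p = -8  ⇒  p = 2/3.

p = 2/3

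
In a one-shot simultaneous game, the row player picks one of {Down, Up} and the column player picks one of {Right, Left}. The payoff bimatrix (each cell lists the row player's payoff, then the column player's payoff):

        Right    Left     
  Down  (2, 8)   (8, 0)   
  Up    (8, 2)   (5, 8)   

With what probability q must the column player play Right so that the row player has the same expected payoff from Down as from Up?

q = 1/3

Set the row player's expected payoff from Down equal to that from Up:
  the row player's payoff from Down: q·2 + (1−q)·8 = -6q + 8
  the row player's payoff from Up: q·8 + (1−q)·5 = 3q + 5
  -6q + 8 = 3q + 5  ⇒  -9q = -3  ⇒  q = 1/3.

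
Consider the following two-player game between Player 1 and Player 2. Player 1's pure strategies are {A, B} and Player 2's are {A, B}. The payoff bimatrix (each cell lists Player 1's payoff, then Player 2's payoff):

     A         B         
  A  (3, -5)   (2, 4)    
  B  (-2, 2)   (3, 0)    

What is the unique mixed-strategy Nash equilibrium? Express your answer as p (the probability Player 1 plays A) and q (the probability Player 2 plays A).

p = 2/11, q = 1/6

Player 2's indifference between A and B determines Player 1's mixing probability p:
  Player 2's payoff to A: p·(-5) + (1−p)·2 = -7p + 2
  Player 2's payoff to B: p·4 + (1−p)·0 = 4p
  -7p + 2 = 4p  ⇒  -11p = -2  ⇒  p = 2/11.
Set Player 1's expected payoff from A equal to that from B:
  Player 1's payoff from A: q·3 + (1−q)·2 = q + 2
  Player 1's payoff from B: q·(-2) + (1−q)·3 = -5q + 3
  q + 2 = -5q + 3  ⇒  6q = 1  ⇒  q = 1/6.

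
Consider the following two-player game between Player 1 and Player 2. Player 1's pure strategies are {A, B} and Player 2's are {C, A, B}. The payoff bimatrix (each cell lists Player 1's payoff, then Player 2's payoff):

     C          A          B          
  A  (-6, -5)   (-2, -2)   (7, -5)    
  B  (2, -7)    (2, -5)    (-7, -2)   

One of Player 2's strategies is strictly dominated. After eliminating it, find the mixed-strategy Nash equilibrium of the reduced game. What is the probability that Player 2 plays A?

q = 7/9

Player 2's strategy C is strictly dominated by A: -2 > -5 and -5 > -7. Eliminate C.
In a mixed equilibrium Player 1 is indifferent between A and B; this condition fixes q.
  Player 1's payoff from A: q·(-2) + (1−q)·7 = -9q + 7
  Player 1's payoff from B: q·2 + (1−q)·(-7) = 9q - 7
  -9q + 7 = 9q - 7  ⇒  -18q = -14  ⇒  q = 7/9.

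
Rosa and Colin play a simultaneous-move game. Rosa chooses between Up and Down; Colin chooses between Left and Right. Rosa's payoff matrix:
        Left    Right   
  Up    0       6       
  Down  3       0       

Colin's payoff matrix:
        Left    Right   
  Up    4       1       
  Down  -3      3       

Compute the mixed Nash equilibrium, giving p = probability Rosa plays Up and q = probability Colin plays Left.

p = 2/3, q = 2/3

In a mixed equilibrium Colin is indifferent between Left and Right; this condition fixes p.
  Colin's payoff to Left: p·4 + (1−p)·(-3) = 7p - 3
  Colin's payoff to Right: p·1 + (1−p)·3 = -2p + 3
  7p - 3 = -2p + 3  ⇒  9p = 6  ⇒  p = 2/3.
Set Rosa's expected payoff from Up equal to that from Down:
  Rosa's payoff to Up: q·0 + (1−q)·6 = -6q + 6
  Rosa's payoff to Down: q·3 + (1−q)·0 = 3q
  -6q + 6 = 3q  ⇒  -9q = -6  ⇒  q = 2/3.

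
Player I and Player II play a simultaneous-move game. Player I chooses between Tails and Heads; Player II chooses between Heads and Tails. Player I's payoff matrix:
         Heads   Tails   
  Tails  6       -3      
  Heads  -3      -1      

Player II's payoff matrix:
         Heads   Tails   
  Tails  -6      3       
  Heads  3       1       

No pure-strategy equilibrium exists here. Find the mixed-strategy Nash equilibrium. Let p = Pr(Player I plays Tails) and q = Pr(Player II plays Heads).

Set Player II's expected payoff from Heads equal to that from Tails:
  Player II's payoff to Heads: p·(-6) + (1−p)·3 = -9p + 3
  Player II's payoff to Tails: p·3 + (1−p)·1 = 2p + 1
  -9p + 3 = 2p + 1  ⇒  -11p = -2  ⇒  p = 2/11.
In a mixed equilibrium Player I is indifferent between Tails and Heads; this condition fixes q.
  Player I's payoff from Tails: q·6 + (1−q)·(-3) = 9q - 3
  Player I's payoff from Heads: q·(-3) + (1−q)·(-1) = -2q - 1
  9q - 3 = -2q - 1  ⇒  11q = 2  ⇒  q = 2/11.

p = 2/11, q = 2/11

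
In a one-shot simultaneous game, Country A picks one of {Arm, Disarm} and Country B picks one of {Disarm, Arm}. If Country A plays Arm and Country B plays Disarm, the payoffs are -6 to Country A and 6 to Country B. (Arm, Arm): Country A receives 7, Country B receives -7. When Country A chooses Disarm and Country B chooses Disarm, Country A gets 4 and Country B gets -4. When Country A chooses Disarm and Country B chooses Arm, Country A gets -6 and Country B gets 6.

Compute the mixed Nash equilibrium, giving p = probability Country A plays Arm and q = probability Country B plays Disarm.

Set Country B's expected payoff from Disarm equal to that from Arm:
  Country B's payoff to Disarm: p·6 + (1−p)·(-4) = 10p - 4
  Country B's payoff to Arm: p·(-7) + (1−p)·6 = -13p + 6
  10p - 4 = -13p + 6  ⇒  23p = 10  ⇒  p = 10/23.
Set Country A's expected payoff from Arm equal to that from Disarm:
  Country A's expected payoff from Arm: q·(-6) + (1−q)·7 = -13q + 7
  Country A's expected payoff from Disarm: q·4 + (1−q)·(-6) = 10q - 6
  -13q + 7 = 10q - 6  ⇒  -23q = -13  ⇒  q = 13/23.

p = 10/23, q = 13/23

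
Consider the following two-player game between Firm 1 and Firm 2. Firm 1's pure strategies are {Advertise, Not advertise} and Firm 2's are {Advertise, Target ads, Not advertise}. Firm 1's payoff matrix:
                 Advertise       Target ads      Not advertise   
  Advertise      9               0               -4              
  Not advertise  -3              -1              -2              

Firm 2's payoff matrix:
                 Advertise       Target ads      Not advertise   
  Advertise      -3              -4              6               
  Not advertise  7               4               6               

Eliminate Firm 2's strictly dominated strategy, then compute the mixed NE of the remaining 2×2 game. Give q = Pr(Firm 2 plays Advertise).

q = 1/7

Firm 2's strategy Target ads is strictly dominated by Advertise: -3 > -4 and 7 > 4. Eliminate Target ads.
Firm 2's mix must leave Firm 1 indifferent between Advertise and Not advertise.
  Firm 1's payoff from Advertise: q·9 + (1−q)·(-4) = 13q - 4
  Firm 1's payoff from Not advertise: q·(-3) + (1−q)·(-2) = -q - 2
  13q - 4 = -q - 2  ⇒  14q = 2  ⇒  q = 1/7.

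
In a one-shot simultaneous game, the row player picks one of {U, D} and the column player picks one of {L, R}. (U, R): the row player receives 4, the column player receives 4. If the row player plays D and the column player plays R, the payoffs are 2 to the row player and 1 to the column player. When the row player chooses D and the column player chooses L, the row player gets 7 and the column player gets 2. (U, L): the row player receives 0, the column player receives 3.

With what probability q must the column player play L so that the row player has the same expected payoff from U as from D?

q = 2/9

In a mixed equilibrium the row player is indifferent between U and D; this condition fixes q.
  the row player's expected payoff from U: q·0 + (1−q)·4 = -4q + 4
  the row player's expected payoff from D: q·7 + (1−q)·2 = 5q + 2
  -4q + 4 = 5q + 2  ⇒  -9q = -2  ⇒  q = 2/9.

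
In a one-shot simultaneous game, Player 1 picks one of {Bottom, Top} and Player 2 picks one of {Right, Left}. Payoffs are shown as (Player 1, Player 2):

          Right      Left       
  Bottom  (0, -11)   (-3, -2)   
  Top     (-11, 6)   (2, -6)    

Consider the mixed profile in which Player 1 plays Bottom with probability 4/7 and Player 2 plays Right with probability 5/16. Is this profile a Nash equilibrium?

Check Player 2's indifference given Player 1's mix p = 4/7:
  payoff from Right = -26/7; payoff from Left = -26/7 — equal.
Check Player 1's indifference given Player 2's mix q = 5/16:
  payoff from Bottom = -33/16; payoff from Top = -33/16 — equal.
Both players are indifferent, so neither can profitably deviate.

Yes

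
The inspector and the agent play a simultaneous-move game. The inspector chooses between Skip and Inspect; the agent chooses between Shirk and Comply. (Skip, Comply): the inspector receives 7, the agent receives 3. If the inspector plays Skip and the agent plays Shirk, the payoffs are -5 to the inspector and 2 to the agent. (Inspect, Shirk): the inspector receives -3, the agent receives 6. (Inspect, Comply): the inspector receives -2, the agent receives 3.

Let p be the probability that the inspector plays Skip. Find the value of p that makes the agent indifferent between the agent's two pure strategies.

For the agent to be willing to mix, the agent must be indifferent between Shirk and Comply, which pins down the inspector's mix.
  the agent's payoff to Shirk: p·2 + (1−p)·6 = -4p + 6
  the agent's payoff to Comply: p·3 + (1−p)·3 = 3
  -4p + 6 = 3  ⇒  -4p = -3  ⇒  p = 3/4.

p = 3/4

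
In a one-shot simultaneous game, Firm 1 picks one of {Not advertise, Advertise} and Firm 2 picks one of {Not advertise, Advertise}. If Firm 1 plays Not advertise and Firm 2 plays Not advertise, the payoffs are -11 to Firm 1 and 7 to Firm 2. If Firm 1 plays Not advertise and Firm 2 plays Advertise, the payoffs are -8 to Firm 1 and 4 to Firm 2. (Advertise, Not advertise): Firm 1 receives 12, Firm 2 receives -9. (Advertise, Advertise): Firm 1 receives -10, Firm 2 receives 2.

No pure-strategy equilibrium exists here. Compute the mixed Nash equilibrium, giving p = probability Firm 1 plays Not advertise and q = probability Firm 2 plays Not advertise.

p = 11/14, q = 2/25

Firm 2's indifference between Not advertise and Advertise determines Firm 1's mixing probability p:
  Firm 2's expected payoff from Not advertise: p·7 + (1−p)·(-9) = 16p - 9
  Firm 2's expected payoff from Advertise: p·4 + (1−p)·2 = 2p + 2
  16p - 9 = 2p + 2  ⇒  14p = 11  ⇒  p = 11/14.
Firm 2's mix must leave Firm 1 indifferent between Not advertise and Advertise.
  Firm 1's payoff to Not advertise: q·(-11) + (1−q)·(-8) = -3q - 8
  Firm 1's payoff to Advertise: q·12 + (1−q)·(-10) = 22q - 10
  -3q - 8 = 22q - 10  ⇒  -25q = -2  ⇒  q = 2/25.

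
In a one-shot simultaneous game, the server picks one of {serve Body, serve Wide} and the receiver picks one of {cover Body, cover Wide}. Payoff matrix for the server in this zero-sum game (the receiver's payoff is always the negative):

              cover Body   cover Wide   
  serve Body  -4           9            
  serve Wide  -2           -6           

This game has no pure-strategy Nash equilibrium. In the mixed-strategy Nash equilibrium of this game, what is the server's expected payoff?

-42/17

In a mixed equilibrium the server is indifferent between serve Body and serve Wide; this condition fixes q.
  the server's expected payoff from serve Body: q·(-4) + (1−q)·9 = -13q + 9
  the server's expected payoff from serve Wide: q·(-2) + (1−q)·(-6) = 4q - 6
  -13q + 9 = 4q - 6  ⇒  -17q = -15  ⇒  q = 15/17.
At equilibrium the server is indifferent across rows, so the server's payoff equals the payoff from serve Body: (15/17)·(-4) + (2/17)·9 = -42/17.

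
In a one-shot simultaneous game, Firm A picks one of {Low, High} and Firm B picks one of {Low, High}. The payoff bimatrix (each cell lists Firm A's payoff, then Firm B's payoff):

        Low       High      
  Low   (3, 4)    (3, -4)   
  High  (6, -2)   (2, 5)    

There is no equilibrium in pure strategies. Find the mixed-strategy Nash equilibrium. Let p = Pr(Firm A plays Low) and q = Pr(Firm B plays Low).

p = 7/15, q = 1/4

In a mixed equilibrium Firm B is indifferent between Low and High; this condition fixes p.
  Firm B's payoff to Low: p·4 + (1−p)·(-2) = 6p - 2
  Firm B's payoff to High: p·(-4) + (1−p)·5 = -9p + 5
  6p - 2 = -9p + 5  ⇒  15p = 7  ⇒  p = 7/15.
Firm B's mix must leave Firm A indifferent between Low and High.
  Firm A's payoff from Low: q·3 + (1−q)·3 = 3
  Firm A's payoff from High: q·6 + (1−q)·2 = 4q + 2
  3 = 4q + 2  ⇒  -4q = -1  ⇒  q = 1/4.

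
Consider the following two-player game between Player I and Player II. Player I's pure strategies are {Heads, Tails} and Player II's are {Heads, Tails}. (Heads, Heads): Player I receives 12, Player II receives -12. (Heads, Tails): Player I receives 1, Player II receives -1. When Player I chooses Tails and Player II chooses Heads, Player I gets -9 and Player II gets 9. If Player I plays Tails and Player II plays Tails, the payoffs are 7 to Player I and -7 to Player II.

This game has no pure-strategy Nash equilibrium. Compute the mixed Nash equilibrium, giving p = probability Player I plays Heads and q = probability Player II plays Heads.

For Player II to be willing to mix, Player II must be indifferent between Heads and Tails, which pins down Player I's mix.
  Player II's expected payoff from Heads: p·(-12) + (1−p)·9 = -21p + 9
  Player II's expected payoff from Tails: p·(-1) + (1−p)·(-7) = 6p - 7
  -21p + 9 = 6p - 7  ⇒  -27p = -16  ⇒  p = 16/27.
In a mixed equilibrium Player I is indifferent between Heads and Tails; this condition fixes q.
  Player I's expected payoff from Heads: q·12 + (1−q)·1 = 11q + 1
  Player I's expected payoff from Tails: q·(-9) + (1−q)·7 = -16q + 7
  11q + 1 = -16q + 7  ⇒  27q = 6  ⇒  q = 2/9.

p = 16/27, q = 2/9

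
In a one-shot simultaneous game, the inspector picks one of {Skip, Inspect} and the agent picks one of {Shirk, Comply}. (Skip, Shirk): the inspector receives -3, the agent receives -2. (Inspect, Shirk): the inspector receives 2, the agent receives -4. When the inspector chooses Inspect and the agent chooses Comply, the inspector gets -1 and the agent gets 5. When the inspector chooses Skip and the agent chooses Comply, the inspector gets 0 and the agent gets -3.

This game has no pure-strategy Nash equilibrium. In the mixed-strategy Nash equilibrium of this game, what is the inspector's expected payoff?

The agent's mix must leave the inspector indifferent between Skip and Inspect.
  the inspector's payoff to Skip: q·(-3) + (1−q)·0 = -3q
  the inspector's payoff to Inspect: q·2 + (1−q)·(-1) = 3q - 1
  -3q = 3q - 1  ⇒  -6q = -1  ⇒  q = 1/6.
At equilibrium the inspector is indifferent across rows, so the inspector's payoff equals the payoff from Skip: (1/6)·(-3) + (5/6)·0 = -1/2.

-1/2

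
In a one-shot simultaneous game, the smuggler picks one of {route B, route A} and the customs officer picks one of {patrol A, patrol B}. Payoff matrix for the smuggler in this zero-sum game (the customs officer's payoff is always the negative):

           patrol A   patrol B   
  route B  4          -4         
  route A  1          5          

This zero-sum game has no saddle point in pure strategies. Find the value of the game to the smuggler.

v = 2

The customs officer's mix must leave the smuggler indifferent between route B and route A.
  the smuggler's expected payoff from route B: q·4 + (1−q)·(-4) = 8q - 4
  the smuggler's expected payoff from route A: q·1 + (1−q)·5 = -4q + 5
  8q - 4 = -4q + 5  ⇒  12q = 9  ⇒  q = 3/4.
The value is the smuggler's expected payoff against this mix (using route B): (3/4)·4 + (1/4)·(-4) = 2.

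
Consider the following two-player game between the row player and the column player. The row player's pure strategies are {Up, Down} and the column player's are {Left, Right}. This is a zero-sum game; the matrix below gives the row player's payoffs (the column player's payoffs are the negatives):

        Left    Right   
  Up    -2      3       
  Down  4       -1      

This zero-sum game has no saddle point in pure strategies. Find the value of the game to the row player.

In a mixed equilibrium the row player is indifferent between Up and Down; this condition fixes q.
  the row player's payoff from Up: q·(-2) + (1−q)·3 = -5q + 3
  the row player's payoff from Down: q·4 + (1−q)·(-1) = 5q - 1
  -5q + 3 = 5q - 1  ⇒  -10q = -4  ⇒  q = 2/5.
The value is the row player's expected payoff against this mix (using Up): (2/5)·(-2) + (3/5)·3 = 1.

v = 1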